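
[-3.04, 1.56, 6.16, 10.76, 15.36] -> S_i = -3.04 + 4.60*i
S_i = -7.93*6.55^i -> [-7.93, -51.94, -340.22, -2228.42, -14596.15]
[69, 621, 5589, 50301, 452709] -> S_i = 69*9^i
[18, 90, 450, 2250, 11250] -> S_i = 18*5^i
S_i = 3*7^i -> [3, 21, 147, 1029, 7203]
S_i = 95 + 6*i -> [95, 101, 107, 113, 119]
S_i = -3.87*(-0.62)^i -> [-3.87, 2.4, -1.49, 0.92, -0.57]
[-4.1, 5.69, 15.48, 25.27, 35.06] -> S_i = -4.10 + 9.79*i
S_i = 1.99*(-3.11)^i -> [1.99, -6.19, 19.25, -59.86, 186.16]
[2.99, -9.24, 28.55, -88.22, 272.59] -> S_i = 2.99*(-3.09)^i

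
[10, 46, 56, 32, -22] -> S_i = Random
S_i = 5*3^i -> [5, 15, 45, 135, 405]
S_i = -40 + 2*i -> [-40, -38, -36, -34, -32]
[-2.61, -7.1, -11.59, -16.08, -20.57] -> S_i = -2.61 + -4.49*i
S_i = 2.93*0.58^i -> [2.93, 1.7, 0.99, 0.57, 0.33]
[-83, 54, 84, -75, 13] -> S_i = Random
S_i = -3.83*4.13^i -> [-3.83, -15.82, -65.33, -269.8, -1114.29]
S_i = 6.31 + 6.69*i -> [6.31, 13.0, 19.69, 26.38, 33.07]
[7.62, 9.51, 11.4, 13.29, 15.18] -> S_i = 7.62 + 1.89*i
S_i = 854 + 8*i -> [854, 862, 870, 878, 886]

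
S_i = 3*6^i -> [3, 18, 108, 648, 3888]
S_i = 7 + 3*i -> [7, 10, 13, 16, 19]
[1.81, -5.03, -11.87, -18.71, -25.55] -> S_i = 1.81 + -6.84*i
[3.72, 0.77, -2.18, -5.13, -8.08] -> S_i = 3.72 + -2.95*i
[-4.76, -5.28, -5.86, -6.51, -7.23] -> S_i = -4.76*1.11^i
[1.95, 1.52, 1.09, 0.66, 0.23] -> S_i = 1.95 + -0.43*i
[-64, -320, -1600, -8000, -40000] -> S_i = -64*5^i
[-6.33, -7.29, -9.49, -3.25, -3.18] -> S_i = Random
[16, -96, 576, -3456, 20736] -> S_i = 16*-6^i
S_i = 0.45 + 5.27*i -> [0.45, 5.72, 10.99, 16.26, 21.53]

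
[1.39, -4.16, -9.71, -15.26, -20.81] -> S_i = 1.39 + -5.55*i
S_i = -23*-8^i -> [-23, 184, -1472, 11776, -94208]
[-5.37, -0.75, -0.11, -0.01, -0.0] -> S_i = -5.37*0.14^i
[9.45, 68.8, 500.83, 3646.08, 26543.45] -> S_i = 9.45*7.28^i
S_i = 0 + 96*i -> [0, 96, 192, 288, 384]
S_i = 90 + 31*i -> [90, 121, 152, 183, 214]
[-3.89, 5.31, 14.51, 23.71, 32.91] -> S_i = -3.89 + 9.20*i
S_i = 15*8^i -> [15, 120, 960, 7680, 61440]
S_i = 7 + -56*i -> [7, -49, -105, -161, -217]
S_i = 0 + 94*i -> [0, 94, 188, 282, 376]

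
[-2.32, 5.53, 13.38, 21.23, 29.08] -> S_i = -2.32 + 7.85*i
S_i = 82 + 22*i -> [82, 104, 126, 148, 170]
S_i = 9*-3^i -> [9, -27, 81, -243, 729]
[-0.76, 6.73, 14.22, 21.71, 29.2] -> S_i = -0.76 + 7.49*i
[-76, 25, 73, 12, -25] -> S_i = Random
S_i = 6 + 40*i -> [6, 46, 86, 126, 166]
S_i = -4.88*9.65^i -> [-4.88, -47.09, -454.44, -4385.32, -42318.38]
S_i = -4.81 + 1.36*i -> [-4.81, -3.45, -2.09, -0.73, 0.63]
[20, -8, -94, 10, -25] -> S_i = Random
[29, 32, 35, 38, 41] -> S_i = 29 + 3*i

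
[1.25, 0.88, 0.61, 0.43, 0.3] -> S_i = 1.25*0.70^i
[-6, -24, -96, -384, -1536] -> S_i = -6*4^i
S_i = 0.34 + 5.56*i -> [0.34, 5.9, 11.46, 17.02, 22.58]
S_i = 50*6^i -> [50, 300, 1800, 10800, 64800]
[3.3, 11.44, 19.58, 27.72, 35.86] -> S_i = 3.30 + 8.14*i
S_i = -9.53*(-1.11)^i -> [-9.53, 10.58, -11.74, 13.03, -14.47]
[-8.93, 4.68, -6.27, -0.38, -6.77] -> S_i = Random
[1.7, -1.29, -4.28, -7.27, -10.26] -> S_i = 1.70 + -2.99*i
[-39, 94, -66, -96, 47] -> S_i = Random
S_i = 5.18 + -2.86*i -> [5.18, 2.32, -0.54, -3.4, -6.26]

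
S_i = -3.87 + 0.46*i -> [-3.87, -3.41, -2.95, -2.49, -2.03]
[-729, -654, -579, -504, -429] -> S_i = -729 + 75*i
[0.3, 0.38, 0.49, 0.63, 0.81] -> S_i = 0.30*1.28^i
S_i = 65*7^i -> [65, 455, 3185, 22295, 156065]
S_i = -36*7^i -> [-36, -252, -1764, -12348, -86436]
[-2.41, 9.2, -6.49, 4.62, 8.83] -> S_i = Random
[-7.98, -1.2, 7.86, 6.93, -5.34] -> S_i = Random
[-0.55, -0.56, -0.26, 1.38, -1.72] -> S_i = Random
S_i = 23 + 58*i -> [23, 81, 139, 197, 255]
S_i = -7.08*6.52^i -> [-7.08, -46.16, -300.97, -1962.35, -12794.51]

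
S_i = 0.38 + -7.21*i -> [0.38, -6.83, -14.04, -21.25, -28.46]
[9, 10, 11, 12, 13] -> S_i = 9 + 1*i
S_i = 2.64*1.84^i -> [2.64, 4.86, 8.94, 16.45, 30.26]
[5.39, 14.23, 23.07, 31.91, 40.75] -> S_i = 5.39 + 8.84*i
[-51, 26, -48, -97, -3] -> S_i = Random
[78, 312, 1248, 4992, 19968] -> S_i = 78*4^i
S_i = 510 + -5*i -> [510, 505, 500, 495, 490]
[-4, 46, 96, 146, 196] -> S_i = -4 + 50*i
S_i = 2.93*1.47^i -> [2.93, 4.31, 6.33, 9.31, 13.68]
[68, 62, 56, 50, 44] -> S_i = 68 + -6*i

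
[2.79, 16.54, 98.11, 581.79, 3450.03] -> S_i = 2.79*5.93^i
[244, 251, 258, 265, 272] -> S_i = 244 + 7*i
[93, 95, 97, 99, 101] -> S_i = 93 + 2*i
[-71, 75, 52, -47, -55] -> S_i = Random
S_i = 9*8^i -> [9, 72, 576, 4608, 36864]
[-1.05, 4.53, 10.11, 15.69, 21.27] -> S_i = -1.05 + 5.58*i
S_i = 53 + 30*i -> [53, 83, 113, 143, 173]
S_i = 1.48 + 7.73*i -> [1.48, 9.21, 16.94, 24.67, 32.4]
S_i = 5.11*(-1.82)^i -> [5.11, -9.3, 16.93, -30.81, 56.07]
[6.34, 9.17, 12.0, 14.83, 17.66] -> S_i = 6.34 + 2.83*i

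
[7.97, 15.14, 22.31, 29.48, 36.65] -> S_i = 7.97 + 7.17*i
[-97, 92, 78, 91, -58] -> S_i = Random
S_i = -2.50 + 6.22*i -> [-2.5, 3.72, 9.94, 16.16, 22.38]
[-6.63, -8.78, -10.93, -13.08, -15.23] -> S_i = -6.63 + -2.15*i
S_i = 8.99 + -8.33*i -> [8.99, 0.66, -7.67, -16.0, -24.33]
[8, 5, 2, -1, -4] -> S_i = 8 + -3*i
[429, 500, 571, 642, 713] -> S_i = 429 + 71*i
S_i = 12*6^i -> [12, 72, 432, 2592, 15552]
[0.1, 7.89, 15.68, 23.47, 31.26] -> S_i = 0.10 + 7.79*i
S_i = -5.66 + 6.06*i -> [-5.66, 0.4, 6.46, 12.52, 18.58]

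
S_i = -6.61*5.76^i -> [-6.61, -38.07, -219.3, -1263.19, -7275.98]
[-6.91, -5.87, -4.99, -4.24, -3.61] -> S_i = -6.91*0.85^i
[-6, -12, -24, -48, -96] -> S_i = -6*2^i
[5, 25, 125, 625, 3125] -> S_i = 5*5^i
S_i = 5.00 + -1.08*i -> [5.0, 3.92, 2.84, 1.76, 0.68]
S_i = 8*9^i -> [8, 72, 648, 5832, 52488]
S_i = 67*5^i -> [67, 335, 1675, 8375, 41875]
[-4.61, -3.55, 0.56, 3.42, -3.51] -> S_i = Random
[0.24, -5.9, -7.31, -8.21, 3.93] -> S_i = Random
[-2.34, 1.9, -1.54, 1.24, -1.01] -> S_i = -2.34*(-0.81)^i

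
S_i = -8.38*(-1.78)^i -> [-8.38, 14.92, -26.55, 47.26, -84.12]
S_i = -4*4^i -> [-4, -16, -64, -256, -1024]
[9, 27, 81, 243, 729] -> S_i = 9*3^i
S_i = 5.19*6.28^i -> [5.19, 32.59, 204.69, 1285.42, 8072.46]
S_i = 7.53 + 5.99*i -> [7.53, 13.52, 19.51, 25.5, 31.49]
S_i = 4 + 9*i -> [4, 13, 22, 31, 40]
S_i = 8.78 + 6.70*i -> [8.78, 15.48, 22.18, 28.88, 35.58]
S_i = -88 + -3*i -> [-88, -91, -94, -97, -100]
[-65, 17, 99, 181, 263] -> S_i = -65 + 82*i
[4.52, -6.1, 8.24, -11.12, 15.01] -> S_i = 4.52*(-1.35)^i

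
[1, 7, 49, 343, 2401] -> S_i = 1*7^i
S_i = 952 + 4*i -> [952, 956, 960, 964, 968]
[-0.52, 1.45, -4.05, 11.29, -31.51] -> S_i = -0.52*(-2.79)^i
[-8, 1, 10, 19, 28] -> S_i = -8 + 9*i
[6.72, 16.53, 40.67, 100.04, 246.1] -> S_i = 6.72*2.46^i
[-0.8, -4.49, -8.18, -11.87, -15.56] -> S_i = -0.80 + -3.69*i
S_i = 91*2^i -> [91, 182, 364, 728, 1456]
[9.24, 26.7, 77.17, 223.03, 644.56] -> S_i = 9.24*2.89^i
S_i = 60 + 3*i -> [60, 63, 66, 69, 72]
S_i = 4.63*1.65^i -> [4.63, 7.64, 12.61, 20.8, 34.32]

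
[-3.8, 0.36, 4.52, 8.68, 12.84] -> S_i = -3.80 + 4.16*i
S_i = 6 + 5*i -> [6, 11, 16, 21, 26]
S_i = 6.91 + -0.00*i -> [6.91, 6.91, 6.91, 6.91, 6.91]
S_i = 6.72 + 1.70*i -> [6.72, 8.42, 10.12, 11.82, 13.52]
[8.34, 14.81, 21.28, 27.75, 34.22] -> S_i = 8.34 + 6.47*i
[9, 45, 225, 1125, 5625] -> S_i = 9*5^i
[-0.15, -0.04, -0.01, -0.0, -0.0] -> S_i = -0.15*0.24^i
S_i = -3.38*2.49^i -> [-3.38, -8.42, -20.96, -52.18, -129.93]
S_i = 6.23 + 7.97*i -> [6.23, 14.2, 22.17, 30.14, 38.11]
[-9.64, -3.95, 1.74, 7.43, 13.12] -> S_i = -9.64 + 5.69*i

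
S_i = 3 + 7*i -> [3, 10, 17, 24, 31]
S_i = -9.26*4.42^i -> [-9.26, -40.93, -180.91, -799.61, -3534.27]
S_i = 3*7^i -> [3, 21, 147, 1029, 7203]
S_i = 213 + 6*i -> [213, 219, 225, 231, 237]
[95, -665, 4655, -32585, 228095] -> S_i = 95*-7^i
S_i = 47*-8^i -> [47, -376, 3008, -24064, 192512]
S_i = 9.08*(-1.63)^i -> [9.08, -14.8, 24.12, -39.32, 64.1]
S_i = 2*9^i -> [2, 18, 162, 1458, 13122]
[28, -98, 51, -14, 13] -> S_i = Random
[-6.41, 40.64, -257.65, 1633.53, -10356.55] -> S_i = -6.41*(-6.34)^i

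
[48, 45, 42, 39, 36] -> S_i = 48 + -3*i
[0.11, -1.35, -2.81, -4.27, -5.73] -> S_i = 0.11 + -1.46*i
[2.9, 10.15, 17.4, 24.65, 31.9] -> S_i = 2.90 + 7.25*i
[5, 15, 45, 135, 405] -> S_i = 5*3^i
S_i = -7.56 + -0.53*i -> [-7.56, -8.09, -8.62, -9.15, -9.68]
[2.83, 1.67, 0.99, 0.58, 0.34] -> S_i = 2.83*0.59^i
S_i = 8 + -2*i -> [8, 6, 4, 2, 0]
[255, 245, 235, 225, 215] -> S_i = 255 + -10*i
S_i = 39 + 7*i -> [39, 46, 53, 60, 67]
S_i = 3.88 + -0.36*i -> [3.88, 3.52, 3.16, 2.8, 2.44]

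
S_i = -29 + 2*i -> [-29, -27, -25, -23, -21]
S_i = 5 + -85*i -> [5, -80, -165, -250, -335]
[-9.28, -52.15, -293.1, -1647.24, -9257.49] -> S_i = -9.28*5.62^i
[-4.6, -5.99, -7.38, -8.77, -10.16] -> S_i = -4.60 + -1.39*i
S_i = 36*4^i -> [36, 144, 576, 2304, 9216]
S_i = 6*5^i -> [6, 30, 150, 750, 3750]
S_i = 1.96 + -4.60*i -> [1.96, -2.64, -7.24, -11.84, -16.44]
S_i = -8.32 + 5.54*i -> [-8.32, -2.78, 2.76, 8.3, 13.84]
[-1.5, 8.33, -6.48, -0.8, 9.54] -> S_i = Random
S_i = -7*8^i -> [-7, -56, -448, -3584, -28672]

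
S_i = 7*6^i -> [7, 42, 252, 1512, 9072]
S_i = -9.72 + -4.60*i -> [-9.72, -14.32, -18.92, -23.52, -28.12]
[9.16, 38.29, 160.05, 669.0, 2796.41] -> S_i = 9.16*4.18^i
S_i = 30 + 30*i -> [30, 60, 90, 120, 150]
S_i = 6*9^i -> [6, 54, 486, 4374, 39366]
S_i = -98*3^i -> [-98, -294, -882, -2646, -7938]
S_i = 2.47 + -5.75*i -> [2.47, -3.28, -9.03, -14.78, -20.53]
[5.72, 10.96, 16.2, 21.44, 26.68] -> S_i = 5.72 + 5.24*i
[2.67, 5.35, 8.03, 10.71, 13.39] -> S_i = 2.67 + 2.68*i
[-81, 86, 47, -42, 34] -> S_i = Random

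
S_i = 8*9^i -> [8, 72, 648, 5832, 52488]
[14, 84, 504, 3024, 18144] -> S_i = 14*6^i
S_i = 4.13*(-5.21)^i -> [4.13, -21.52, 112.11, -584.07, 3042.99]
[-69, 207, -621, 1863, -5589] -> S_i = -69*-3^i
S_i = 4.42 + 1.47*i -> [4.42, 5.89, 7.36, 8.83, 10.3]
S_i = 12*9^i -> [12, 108, 972, 8748, 78732]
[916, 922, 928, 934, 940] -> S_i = 916 + 6*i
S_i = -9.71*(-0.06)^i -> [-9.71, 0.58, -0.03, 0.0, -0.0]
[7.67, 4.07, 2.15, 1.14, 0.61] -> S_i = 7.67*0.53^i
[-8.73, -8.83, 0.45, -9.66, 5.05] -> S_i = Random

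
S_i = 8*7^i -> [8, 56, 392, 2744, 19208]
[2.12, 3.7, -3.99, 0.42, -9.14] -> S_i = Random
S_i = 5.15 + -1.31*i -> [5.15, 3.84, 2.53, 1.22, -0.09]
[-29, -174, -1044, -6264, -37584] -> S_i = -29*6^i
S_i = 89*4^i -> [89, 356, 1424, 5696, 22784]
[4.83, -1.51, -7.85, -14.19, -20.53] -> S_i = 4.83 + -6.34*i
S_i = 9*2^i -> [9, 18, 36, 72, 144]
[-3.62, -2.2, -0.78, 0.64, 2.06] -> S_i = -3.62 + 1.42*i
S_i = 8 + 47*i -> [8, 55, 102, 149, 196]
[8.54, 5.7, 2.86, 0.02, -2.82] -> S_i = 8.54 + -2.84*i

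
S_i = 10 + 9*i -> [10, 19, 28, 37, 46]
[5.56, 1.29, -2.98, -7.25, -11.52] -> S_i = 5.56 + -4.27*i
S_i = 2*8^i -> [2, 16, 128, 1024, 8192]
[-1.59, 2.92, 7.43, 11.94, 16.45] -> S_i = -1.59 + 4.51*i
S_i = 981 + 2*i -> [981, 983, 985, 987, 989]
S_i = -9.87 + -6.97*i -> [-9.87, -16.84, -23.81, -30.78, -37.75]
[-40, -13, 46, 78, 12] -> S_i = Random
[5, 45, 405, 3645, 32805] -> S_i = 5*9^i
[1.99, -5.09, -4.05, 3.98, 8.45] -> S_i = Random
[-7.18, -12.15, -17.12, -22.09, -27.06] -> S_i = -7.18 + -4.97*i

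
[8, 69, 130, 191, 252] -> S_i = 8 + 61*i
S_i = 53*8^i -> [53, 424, 3392, 27136, 217088]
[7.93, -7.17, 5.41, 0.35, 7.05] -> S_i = Random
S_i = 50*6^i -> [50, 300, 1800, 10800, 64800]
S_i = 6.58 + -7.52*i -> [6.58, -0.94, -8.46, -15.98, -23.5]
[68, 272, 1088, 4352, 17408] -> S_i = 68*4^i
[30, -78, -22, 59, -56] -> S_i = Random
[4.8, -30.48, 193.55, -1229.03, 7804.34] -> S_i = 4.80*(-6.35)^i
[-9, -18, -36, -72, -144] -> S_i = -9*2^i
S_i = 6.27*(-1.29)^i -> [6.27, -8.09, 10.43, -13.46, 17.36]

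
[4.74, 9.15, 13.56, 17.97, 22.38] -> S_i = 4.74 + 4.41*i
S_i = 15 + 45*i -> [15, 60, 105, 150, 195]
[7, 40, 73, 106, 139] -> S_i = 7 + 33*i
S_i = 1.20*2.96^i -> [1.2, 3.55, 10.51, 31.12, 92.12]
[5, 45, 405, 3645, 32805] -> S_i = 5*9^i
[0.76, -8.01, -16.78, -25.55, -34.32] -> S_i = 0.76 + -8.77*i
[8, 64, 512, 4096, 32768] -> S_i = 8*8^i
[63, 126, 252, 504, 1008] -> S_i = 63*2^i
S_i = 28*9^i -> [28, 252, 2268, 20412, 183708]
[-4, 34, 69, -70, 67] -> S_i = Random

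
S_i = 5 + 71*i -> [5, 76, 147, 218, 289]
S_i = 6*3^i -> [6, 18, 54, 162, 486]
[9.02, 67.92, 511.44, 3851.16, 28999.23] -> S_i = 9.02*7.53^i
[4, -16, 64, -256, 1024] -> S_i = 4*-4^i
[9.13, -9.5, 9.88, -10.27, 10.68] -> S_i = 9.13*(-1.04)^i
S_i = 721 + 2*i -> [721, 723, 725, 727, 729]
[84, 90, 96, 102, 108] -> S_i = 84 + 6*i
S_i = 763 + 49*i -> [763, 812, 861, 910, 959]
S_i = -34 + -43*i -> [-34, -77, -120, -163, -206]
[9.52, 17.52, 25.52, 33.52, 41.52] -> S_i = 9.52 + 8.00*i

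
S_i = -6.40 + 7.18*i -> [-6.4, 0.78, 7.96, 15.14, 22.32]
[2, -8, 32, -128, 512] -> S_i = 2*-4^i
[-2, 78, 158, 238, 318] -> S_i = -2 + 80*i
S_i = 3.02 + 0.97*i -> [3.02, 3.99, 4.96, 5.93, 6.9]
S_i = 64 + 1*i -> [64, 65, 66, 67, 68]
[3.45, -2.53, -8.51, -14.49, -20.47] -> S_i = 3.45 + -5.98*i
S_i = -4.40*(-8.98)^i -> [-4.4, 39.51, -354.82, 3186.26, -28612.65]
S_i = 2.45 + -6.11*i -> [2.45, -3.66, -9.77, -15.88, -21.99]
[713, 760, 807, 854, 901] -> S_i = 713 + 47*i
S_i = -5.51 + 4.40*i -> [-5.51, -1.11, 3.29, 7.69, 12.09]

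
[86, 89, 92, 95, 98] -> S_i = 86 + 3*i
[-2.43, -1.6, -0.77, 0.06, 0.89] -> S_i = -2.43 + 0.83*i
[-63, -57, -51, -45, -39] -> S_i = -63 + 6*i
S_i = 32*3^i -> [32, 96, 288, 864, 2592]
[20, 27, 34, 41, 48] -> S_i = 20 + 7*i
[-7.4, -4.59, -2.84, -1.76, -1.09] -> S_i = -7.40*0.62^i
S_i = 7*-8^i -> [7, -56, 448, -3584, 28672]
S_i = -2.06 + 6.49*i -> [-2.06, 4.43, 10.92, 17.41, 23.9]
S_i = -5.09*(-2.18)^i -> [-5.09, 11.1, -24.19, 52.73, -114.96]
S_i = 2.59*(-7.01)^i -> [2.59, -18.16, 127.27, -892.18, 6254.2]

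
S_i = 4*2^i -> [4, 8, 16, 32, 64]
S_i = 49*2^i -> [49, 98, 196, 392, 784]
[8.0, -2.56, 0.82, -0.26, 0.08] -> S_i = 8.00*(-0.32)^i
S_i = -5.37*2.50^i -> [-5.37, -13.42, -33.56, -83.91, -209.77]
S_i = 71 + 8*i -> [71, 79, 87, 95, 103]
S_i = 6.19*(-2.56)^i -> [6.19, -15.85, 40.57, -103.85, 265.86]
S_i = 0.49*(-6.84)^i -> [0.49, -3.35, 22.92, -156.81, 1072.56]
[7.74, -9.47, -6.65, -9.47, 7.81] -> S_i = Random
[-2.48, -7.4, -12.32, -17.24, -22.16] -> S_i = -2.48 + -4.92*i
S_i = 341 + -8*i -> [341, 333, 325, 317, 309]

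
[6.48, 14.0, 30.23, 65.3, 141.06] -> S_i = 6.48*2.16^i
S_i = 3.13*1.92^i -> [3.13, 6.01, 11.54, 22.15, 42.54]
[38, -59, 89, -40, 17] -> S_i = Random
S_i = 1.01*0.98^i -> [1.01, 0.99, 0.97, 0.95, 0.93]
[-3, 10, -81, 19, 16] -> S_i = Random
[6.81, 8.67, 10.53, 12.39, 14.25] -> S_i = 6.81 + 1.86*i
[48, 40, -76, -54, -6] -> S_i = Random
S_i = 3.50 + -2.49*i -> [3.5, 1.01, -1.48, -3.97, -6.46]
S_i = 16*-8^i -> [16, -128, 1024, -8192, 65536]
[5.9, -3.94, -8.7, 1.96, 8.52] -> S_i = Random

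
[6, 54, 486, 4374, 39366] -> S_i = 6*9^i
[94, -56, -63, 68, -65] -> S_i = Random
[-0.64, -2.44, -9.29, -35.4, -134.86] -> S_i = -0.64*3.81^i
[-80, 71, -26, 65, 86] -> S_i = Random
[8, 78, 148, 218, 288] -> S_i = 8 + 70*i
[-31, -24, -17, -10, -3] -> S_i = -31 + 7*i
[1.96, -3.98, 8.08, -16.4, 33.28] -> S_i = 1.96*(-2.03)^i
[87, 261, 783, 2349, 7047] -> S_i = 87*3^i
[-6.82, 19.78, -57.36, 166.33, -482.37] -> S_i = -6.82*(-2.90)^i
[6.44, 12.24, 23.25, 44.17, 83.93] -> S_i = 6.44*1.90^i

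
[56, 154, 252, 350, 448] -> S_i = 56 + 98*i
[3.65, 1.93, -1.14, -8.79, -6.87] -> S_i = Random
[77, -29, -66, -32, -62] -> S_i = Random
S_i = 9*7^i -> [9, 63, 441, 3087, 21609]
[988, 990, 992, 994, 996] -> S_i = 988 + 2*i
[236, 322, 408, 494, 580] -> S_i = 236 + 86*i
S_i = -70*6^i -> [-70, -420, -2520, -15120, -90720]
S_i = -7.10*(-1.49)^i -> [-7.1, 10.58, -15.76, 23.49, -34.99]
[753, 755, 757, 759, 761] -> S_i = 753 + 2*i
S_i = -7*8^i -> [-7, -56, -448, -3584, -28672]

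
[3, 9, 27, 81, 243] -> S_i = 3*3^i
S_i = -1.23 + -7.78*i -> [-1.23, -9.01, -16.79, -24.57, -32.35]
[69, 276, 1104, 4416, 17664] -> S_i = 69*4^i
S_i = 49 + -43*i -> [49, 6, -37, -80, -123]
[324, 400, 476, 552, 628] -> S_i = 324 + 76*i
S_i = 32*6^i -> [32, 192, 1152, 6912, 41472]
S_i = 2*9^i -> [2, 18, 162, 1458, 13122]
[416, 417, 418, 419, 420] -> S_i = 416 + 1*i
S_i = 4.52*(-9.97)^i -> [4.52, -45.06, 449.29, -4479.44, 44660.04]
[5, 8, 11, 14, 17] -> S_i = 5 + 3*i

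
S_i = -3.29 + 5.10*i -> [-3.29, 1.81, 6.91, 12.01, 17.11]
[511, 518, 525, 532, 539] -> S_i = 511 + 7*i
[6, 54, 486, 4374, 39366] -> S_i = 6*9^i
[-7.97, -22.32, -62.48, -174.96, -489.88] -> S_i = -7.97*2.80^i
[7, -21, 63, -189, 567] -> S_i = 7*-3^i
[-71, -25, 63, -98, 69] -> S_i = Random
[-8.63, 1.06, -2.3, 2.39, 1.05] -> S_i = Random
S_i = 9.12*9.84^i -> [9.12, 89.74, 883.05, 8689.21, 85501.79]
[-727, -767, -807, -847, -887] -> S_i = -727 + -40*i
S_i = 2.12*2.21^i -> [2.12, 4.69, 10.35, 22.88, 50.57]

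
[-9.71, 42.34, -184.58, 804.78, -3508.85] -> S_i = -9.71*(-4.36)^i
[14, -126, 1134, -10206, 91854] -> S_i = 14*-9^i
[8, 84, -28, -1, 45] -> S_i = Random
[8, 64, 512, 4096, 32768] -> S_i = 8*8^i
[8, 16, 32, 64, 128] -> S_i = 8*2^i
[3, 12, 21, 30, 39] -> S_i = 3 + 9*i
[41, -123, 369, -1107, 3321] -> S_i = 41*-3^i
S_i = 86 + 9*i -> [86, 95, 104, 113, 122]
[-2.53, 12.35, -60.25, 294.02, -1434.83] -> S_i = -2.53*(-4.88)^i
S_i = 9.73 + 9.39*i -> [9.73, 19.12, 28.51, 37.9, 47.29]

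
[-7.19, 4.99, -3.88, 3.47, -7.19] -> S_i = Random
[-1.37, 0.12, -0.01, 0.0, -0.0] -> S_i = -1.37*(-0.09)^i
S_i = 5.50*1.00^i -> [5.5, 5.5, 5.5, 5.5, 5.5]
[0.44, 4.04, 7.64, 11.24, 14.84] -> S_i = 0.44 + 3.60*i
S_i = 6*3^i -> [6, 18, 54, 162, 486]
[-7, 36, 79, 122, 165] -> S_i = -7 + 43*i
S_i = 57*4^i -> [57, 228, 912, 3648, 14592]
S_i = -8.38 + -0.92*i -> [-8.38, -9.3, -10.22, -11.14, -12.06]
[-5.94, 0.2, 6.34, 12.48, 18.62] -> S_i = -5.94 + 6.14*i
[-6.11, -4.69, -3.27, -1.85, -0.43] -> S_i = -6.11 + 1.42*i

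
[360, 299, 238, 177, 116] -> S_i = 360 + -61*i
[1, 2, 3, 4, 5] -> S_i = 1 + 1*i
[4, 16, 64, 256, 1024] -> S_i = 4*4^i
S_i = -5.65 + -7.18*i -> [-5.65, -12.83, -20.01, -27.19, -34.37]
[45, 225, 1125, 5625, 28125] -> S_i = 45*5^i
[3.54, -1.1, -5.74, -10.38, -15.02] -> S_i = 3.54 + -4.64*i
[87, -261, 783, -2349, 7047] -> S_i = 87*-3^i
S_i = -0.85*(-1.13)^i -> [-0.85, 0.96, -1.09, 1.23, -1.39]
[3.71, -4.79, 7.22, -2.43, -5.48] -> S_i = Random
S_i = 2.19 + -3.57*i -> [2.19, -1.38, -4.95, -8.52, -12.09]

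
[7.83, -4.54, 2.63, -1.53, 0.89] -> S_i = 7.83*(-0.58)^i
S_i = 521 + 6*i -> [521, 527, 533, 539, 545]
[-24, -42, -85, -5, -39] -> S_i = Random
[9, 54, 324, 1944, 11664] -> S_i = 9*6^i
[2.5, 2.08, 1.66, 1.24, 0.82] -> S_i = 2.50 + -0.42*i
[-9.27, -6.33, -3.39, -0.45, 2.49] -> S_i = -9.27 + 2.94*i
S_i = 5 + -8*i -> [5, -3, -11, -19, -27]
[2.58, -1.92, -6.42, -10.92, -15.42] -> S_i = 2.58 + -4.50*i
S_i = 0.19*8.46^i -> [0.19, 1.61, 13.6, 115.04, 973.27]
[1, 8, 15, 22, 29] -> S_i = 1 + 7*i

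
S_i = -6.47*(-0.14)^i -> [-6.47, 0.91, -0.13, 0.02, -0.0]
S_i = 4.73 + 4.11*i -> [4.73, 8.84, 12.95, 17.06, 21.17]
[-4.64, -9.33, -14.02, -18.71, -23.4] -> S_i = -4.64 + -4.69*i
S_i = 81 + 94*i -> [81, 175, 269, 363, 457]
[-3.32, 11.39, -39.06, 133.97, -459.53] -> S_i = -3.32*(-3.43)^i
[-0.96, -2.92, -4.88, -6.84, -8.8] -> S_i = -0.96 + -1.96*i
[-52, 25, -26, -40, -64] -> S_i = Random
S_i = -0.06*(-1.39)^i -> [-0.06, 0.08, -0.12, 0.16, -0.22]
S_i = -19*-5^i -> [-19, 95, -475, 2375, -11875]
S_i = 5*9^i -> [5, 45, 405, 3645, 32805]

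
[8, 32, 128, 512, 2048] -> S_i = 8*4^i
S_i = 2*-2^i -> [2, -4, 8, -16, 32]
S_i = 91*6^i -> [91, 546, 3276, 19656, 117936]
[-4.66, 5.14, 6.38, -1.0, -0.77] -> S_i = Random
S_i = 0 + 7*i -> [0, 7, 14, 21, 28]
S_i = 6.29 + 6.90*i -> [6.29, 13.19, 20.09, 26.99, 33.89]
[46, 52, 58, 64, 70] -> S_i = 46 + 6*i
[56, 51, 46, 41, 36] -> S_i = 56 + -5*i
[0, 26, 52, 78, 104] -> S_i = 0 + 26*i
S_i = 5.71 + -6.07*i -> [5.71, -0.36, -6.43, -12.5, -18.57]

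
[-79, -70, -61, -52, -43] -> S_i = -79 + 9*i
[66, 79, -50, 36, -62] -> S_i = Random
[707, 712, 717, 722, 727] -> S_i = 707 + 5*i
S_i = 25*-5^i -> [25, -125, 625, -3125, 15625]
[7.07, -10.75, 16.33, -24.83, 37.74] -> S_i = 7.07*(-1.52)^i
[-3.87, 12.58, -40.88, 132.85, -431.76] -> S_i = -3.87*(-3.25)^i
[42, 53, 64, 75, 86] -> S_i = 42 + 11*i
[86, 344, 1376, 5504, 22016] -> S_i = 86*4^i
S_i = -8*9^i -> [-8, -72, -648, -5832, -52488]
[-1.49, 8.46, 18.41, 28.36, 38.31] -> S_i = -1.49 + 9.95*i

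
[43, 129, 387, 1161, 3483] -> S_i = 43*3^i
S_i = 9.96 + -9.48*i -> [9.96, 0.48, -9.0, -18.48, -27.96]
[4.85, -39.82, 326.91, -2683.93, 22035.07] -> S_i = 4.85*(-8.21)^i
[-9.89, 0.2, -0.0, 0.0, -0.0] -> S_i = -9.89*(-0.02)^i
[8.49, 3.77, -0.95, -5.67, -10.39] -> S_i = 8.49 + -4.72*i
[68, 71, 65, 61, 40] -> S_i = Random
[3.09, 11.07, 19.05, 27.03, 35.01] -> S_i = 3.09 + 7.98*i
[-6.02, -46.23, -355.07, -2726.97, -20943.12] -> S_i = -6.02*7.68^i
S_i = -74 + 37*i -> [-74, -37, 0, 37, 74]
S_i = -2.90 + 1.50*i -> [-2.9, -1.4, 0.1, 1.6, 3.1]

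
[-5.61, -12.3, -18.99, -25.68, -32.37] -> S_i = -5.61 + -6.69*i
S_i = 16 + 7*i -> [16, 23, 30, 37, 44]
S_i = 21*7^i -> [21, 147, 1029, 7203, 50421]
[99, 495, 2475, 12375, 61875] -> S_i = 99*5^i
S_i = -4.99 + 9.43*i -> [-4.99, 4.44, 13.87, 23.3, 32.73]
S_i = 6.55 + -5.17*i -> [6.55, 1.38, -3.79, -8.96, -14.13]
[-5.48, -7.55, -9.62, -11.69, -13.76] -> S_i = -5.48 + -2.07*i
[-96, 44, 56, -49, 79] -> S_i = Random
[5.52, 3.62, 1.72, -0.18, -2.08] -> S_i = 5.52 + -1.90*i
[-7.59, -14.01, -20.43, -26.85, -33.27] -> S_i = -7.59 + -6.42*i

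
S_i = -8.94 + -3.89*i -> [-8.94, -12.83, -16.72, -20.61, -24.5]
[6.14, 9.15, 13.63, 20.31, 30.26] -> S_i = 6.14*1.49^i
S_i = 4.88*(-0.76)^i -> [4.88, -3.71, 2.82, -2.14, 1.63]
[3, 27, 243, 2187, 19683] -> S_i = 3*9^i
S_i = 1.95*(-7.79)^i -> [1.95, -15.19, 118.33, -921.82, 7180.99]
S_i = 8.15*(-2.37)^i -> [8.15, -19.32, 45.78, -108.49, 257.13]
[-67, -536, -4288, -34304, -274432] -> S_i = -67*8^i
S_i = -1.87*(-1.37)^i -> [-1.87, 2.56, -3.51, 4.81, -6.59]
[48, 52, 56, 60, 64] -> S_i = 48 + 4*i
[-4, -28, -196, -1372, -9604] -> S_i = -4*7^i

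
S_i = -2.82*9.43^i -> [-2.82, -26.59, -250.77, -2364.74, -22299.54]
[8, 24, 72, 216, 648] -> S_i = 8*3^i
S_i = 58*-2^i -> [58, -116, 232, -464, 928]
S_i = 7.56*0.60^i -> [7.56, 4.54, 2.72, 1.63, 0.98]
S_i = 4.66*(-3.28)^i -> [4.66, -15.28, 50.13, -164.44, 539.36]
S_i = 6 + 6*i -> [6, 12, 18, 24, 30]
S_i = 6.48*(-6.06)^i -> [6.48, -39.27, 237.97, -1442.09, 8739.08]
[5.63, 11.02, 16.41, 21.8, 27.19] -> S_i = 5.63 + 5.39*i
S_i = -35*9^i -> [-35, -315, -2835, -25515, -229635]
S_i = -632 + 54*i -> [-632, -578, -524, -470, -416]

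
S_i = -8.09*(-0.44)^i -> [-8.09, 3.56, -1.57, 0.69, -0.3]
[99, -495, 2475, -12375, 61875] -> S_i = 99*-5^i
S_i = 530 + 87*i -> [530, 617, 704, 791, 878]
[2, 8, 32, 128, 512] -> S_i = 2*4^i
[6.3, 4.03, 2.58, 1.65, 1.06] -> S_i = 6.30*0.64^i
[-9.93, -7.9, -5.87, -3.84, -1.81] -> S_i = -9.93 + 2.03*i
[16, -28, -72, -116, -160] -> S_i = 16 + -44*i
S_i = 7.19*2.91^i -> [7.19, 20.92, 60.89, 177.18, 515.59]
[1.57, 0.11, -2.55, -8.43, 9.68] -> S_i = Random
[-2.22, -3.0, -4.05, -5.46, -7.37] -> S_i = -2.22*1.35^i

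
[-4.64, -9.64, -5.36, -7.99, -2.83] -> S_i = Random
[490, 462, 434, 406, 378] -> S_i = 490 + -28*i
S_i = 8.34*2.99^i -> [8.34, 24.94, 74.56, 222.94, 666.58]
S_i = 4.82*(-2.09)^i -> [4.82, -10.07, 21.05, -44.0, 91.97]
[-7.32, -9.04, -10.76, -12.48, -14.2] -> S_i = -7.32 + -1.72*i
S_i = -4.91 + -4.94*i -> [-4.91, -9.85, -14.79, -19.73, -24.67]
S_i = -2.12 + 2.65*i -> [-2.12, 0.53, 3.18, 5.83, 8.48]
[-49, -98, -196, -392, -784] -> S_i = -49*2^i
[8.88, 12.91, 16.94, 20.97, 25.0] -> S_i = 8.88 + 4.03*i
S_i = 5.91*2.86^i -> [5.91, 16.9, 48.34, 138.26, 395.41]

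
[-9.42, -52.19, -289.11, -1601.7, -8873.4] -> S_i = -9.42*5.54^i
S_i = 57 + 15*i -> [57, 72, 87, 102, 117]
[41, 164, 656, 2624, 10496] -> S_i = 41*4^i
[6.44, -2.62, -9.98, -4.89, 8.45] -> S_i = Random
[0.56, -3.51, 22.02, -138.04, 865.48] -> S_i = 0.56*(-6.27)^i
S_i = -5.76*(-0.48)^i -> [-5.76, 2.76, -1.33, 0.64, -0.31]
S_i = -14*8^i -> [-14, -112, -896, -7168, -57344]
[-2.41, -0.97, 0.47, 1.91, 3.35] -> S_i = -2.41 + 1.44*i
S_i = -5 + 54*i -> [-5, 49, 103, 157, 211]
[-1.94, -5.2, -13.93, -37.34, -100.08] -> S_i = -1.94*2.68^i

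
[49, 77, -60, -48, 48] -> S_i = Random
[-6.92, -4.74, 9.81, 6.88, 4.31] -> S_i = Random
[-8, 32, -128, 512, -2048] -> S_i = -8*-4^i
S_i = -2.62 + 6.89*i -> [-2.62, 4.27, 11.16, 18.05, 24.94]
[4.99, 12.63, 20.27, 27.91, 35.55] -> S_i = 4.99 + 7.64*i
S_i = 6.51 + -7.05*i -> [6.51, -0.54, -7.59, -14.64, -21.69]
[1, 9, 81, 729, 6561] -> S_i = 1*9^i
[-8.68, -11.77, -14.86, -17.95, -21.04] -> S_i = -8.68 + -3.09*i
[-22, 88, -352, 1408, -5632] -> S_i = -22*-4^i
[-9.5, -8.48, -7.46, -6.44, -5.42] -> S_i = -9.50 + 1.02*i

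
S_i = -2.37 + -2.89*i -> [-2.37, -5.26, -8.15, -11.04, -13.93]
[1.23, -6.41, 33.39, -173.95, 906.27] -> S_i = 1.23*(-5.21)^i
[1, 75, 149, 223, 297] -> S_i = 1 + 74*i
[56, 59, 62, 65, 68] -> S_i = 56 + 3*i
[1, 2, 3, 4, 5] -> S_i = 1 + 1*i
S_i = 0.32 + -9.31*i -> [0.32, -8.99, -18.3, -27.61, -36.92]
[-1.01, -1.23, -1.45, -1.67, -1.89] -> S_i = -1.01 + -0.22*i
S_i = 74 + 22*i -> [74, 96, 118, 140, 162]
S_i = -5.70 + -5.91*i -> [-5.7, -11.61, -17.52, -23.43, -29.34]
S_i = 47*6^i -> [47, 282, 1692, 10152, 60912]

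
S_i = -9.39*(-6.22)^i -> [-9.39, 58.41, -363.28, 2259.63, -14054.88]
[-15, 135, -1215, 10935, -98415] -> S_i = -15*-9^i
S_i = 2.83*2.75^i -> [2.83, 7.78, 21.4, 58.86, 161.85]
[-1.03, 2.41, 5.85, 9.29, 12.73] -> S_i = -1.03 + 3.44*i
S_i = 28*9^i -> [28, 252, 2268, 20412, 183708]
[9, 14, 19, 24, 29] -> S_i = 9 + 5*i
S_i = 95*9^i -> [95, 855, 7695, 69255, 623295]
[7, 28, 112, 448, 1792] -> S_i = 7*4^i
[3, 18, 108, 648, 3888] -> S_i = 3*6^i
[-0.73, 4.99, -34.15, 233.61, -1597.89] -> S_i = -0.73*(-6.84)^i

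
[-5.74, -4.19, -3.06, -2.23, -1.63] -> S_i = -5.74*0.73^i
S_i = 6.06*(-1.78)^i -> [6.06, -10.79, 19.2, -34.18, 60.83]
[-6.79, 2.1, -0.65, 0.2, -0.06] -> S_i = -6.79*(-0.31)^i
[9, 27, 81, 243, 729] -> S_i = 9*3^i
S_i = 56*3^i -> [56, 168, 504, 1512, 4536]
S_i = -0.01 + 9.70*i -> [-0.01, 9.69, 19.39, 29.09, 38.79]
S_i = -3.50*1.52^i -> [-3.5, -5.32, -8.09, -12.29, -18.68]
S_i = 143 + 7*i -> [143, 150, 157, 164, 171]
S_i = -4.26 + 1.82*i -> [-4.26, -2.44, -0.62, 1.2, 3.02]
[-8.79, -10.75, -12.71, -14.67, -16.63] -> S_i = -8.79 + -1.96*i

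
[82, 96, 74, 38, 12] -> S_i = Random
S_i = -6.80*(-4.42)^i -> [-6.8, 30.06, -132.85, 587.19, -2595.36]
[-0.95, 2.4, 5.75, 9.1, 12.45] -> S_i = -0.95 + 3.35*i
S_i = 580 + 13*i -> [580, 593, 606, 619, 632]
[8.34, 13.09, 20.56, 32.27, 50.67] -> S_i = 8.34*1.57^i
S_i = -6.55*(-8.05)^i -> [-6.55, 52.73, -424.46, 3416.87, -27505.83]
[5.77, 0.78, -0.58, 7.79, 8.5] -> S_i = Random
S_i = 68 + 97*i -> [68, 165, 262, 359, 456]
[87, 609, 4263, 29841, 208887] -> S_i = 87*7^i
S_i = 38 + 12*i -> [38, 50, 62, 74, 86]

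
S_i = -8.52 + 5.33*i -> [-8.52, -3.19, 2.14, 7.47, 12.8]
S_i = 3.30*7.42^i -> [3.3, 24.49, 181.69, 1348.11, 10002.98]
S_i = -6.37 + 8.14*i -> [-6.37, 1.77, 9.91, 18.05, 26.19]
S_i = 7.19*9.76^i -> [7.19, 70.17, 684.9, 6684.64, 65242.13]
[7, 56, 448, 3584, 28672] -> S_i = 7*8^i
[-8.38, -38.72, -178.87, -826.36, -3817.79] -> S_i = -8.38*4.62^i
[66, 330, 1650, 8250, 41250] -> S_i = 66*5^i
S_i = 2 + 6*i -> [2, 8, 14, 20, 26]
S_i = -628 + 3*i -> [-628, -625, -622, -619, -616]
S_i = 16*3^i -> [16, 48, 144, 432, 1296]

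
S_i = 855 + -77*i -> [855, 778, 701, 624, 547]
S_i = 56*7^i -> [56, 392, 2744, 19208, 134456]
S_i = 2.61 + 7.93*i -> [2.61, 10.54, 18.47, 26.4, 34.33]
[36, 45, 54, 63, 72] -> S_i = 36 + 9*i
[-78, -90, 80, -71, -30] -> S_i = Random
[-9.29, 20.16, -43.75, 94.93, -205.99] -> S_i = -9.29*(-2.17)^i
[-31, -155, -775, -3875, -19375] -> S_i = -31*5^i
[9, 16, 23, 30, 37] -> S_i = 9 + 7*i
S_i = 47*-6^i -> [47, -282, 1692, -10152, 60912]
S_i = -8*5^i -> [-8, -40, -200, -1000, -5000]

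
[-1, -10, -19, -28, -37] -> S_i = -1 + -9*i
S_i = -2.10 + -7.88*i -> [-2.1, -9.98, -17.86, -25.74, -33.62]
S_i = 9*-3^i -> [9, -27, 81, -243, 729]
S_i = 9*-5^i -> [9, -45, 225, -1125, 5625]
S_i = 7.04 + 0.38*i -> [7.04, 7.42, 7.8, 8.18, 8.56]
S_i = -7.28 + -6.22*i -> [-7.28, -13.5, -19.72, -25.94, -32.16]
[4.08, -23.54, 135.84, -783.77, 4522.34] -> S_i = 4.08*(-5.77)^i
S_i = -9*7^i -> [-9, -63, -441, -3087, -21609]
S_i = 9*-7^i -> [9, -63, 441, -3087, 21609]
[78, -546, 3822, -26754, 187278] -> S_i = 78*-7^i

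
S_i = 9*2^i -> [9, 18, 36, 72, 144]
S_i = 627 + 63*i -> [627, 690, 753, 816, 879]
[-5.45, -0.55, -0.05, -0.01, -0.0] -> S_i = -5.45*0.10^i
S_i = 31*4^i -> [31, 124, 496, 1984, 7936]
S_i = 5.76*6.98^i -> [5.76, 40.2, 280.63, 1958.79, 13672.38]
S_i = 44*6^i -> [44, 264, 1584, 9504, 57024]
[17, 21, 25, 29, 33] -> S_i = 17 + 4*i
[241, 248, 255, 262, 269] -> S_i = 241 + 7*i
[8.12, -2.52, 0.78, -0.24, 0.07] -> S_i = 8.12*(-0.31)^i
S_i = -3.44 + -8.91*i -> [-3.44, -12.35, -21.26, -30.17, -39.08]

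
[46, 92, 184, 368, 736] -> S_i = 46*2^i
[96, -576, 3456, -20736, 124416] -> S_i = 96*-6^i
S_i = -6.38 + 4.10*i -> [-6.38, -2.28, 1.82, 5.92, 10.02]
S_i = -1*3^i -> [-1, -3, -9, -27, -81]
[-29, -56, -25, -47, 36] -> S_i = Random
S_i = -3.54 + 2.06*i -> [-3.54, -1.48, 0.58, 2.64, 4.7]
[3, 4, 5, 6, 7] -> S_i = 3 + 1*i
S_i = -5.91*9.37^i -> [-5.91, -55.38, -518.88, -4861.9, -45556.03]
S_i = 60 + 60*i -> [60, 120, 180, 240, 300]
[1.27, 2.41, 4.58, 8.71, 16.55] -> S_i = 1.27*1.90^i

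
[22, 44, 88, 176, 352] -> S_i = 22*2^i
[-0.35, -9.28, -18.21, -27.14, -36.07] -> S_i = -0.35 + -8.93*i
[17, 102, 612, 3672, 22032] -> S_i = 17*6^i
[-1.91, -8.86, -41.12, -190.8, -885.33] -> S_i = -1.91*4.64^i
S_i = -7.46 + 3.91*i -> [-7.46, -3.55, 0.36, 4.27, 8.18]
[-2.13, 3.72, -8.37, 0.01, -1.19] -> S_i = Random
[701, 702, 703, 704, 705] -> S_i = 701 + 1*i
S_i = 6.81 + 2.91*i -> [6.81, 9.72, 12.63, 15.54, 18.45]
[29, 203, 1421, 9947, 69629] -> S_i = 29*7^i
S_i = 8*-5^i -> [8, -40, 200, -1000, 5000]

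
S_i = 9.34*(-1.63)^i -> [9.34, -15.22, 24.82, -40.45, 65.93]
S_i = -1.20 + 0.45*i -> [-1.2, -0.75, -0.3, 0.15, 0.6]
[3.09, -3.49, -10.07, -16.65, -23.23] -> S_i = 3.09 + -6.58*i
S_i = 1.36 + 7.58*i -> [1.36, 8.94, 16.52, 24.1, 31.68]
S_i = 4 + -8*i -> [4, -4, -12, -20, -28]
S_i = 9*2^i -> [9, 18, 36, 72, 144]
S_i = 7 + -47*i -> [7, -40, -87, -134, -181]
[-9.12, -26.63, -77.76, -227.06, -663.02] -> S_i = -9.12*2.92^i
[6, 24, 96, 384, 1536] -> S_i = 6*4^i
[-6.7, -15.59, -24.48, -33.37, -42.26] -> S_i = -6.70 + -8.89*i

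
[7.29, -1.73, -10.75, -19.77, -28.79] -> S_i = 7.29 + -9.02*i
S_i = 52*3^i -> [52, 156, 468, 1404, 4212]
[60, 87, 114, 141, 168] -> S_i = 60 + 27*i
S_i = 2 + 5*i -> [2, 7, 12, 17, 22]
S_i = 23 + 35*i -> [23, 58, 93, 128, 163]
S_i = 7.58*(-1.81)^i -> [7.58, -13.72, 24.83, -44.95, 81.35]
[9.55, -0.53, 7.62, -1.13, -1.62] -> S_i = Random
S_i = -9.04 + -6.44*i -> [-9.04, -15.48, -21.92, -28.36, -34.8]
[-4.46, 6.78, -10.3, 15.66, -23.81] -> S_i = -4.46*(-1.52)^i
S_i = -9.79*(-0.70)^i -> [-9.79, 6.85, -4.8, 3.36, -2.35]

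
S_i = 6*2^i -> [6, 12, 24, 48, 96]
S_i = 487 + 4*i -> [487, 491, 495, 499, 503]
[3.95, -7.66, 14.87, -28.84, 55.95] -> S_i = 3.95*(-1.94)^i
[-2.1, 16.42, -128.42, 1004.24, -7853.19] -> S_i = -2.10*(-7.82)^i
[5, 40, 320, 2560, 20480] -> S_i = 5*8^i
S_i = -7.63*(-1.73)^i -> [-7.63, 13.2, -22.84, 39.51, -68.35]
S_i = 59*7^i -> [59, 413, 2891, 20237, 141659]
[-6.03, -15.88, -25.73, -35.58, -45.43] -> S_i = -6.03 + -9.85*i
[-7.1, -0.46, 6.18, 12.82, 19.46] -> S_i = -7.10 + 6.64*i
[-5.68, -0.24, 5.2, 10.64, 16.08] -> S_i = -5.68 + 5.44*i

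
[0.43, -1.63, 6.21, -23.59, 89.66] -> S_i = 0.43*(-3.80)^i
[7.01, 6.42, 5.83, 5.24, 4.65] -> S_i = 7.01 + -0.59*i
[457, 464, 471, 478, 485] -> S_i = 457 + 7*i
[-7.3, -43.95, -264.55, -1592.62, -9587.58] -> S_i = -7.30*6.02^i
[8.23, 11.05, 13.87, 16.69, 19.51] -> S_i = 8.23 + 2.82*i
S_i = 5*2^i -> [5, 10, 20, 40, 80]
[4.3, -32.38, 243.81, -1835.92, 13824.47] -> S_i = 4.30*(-7.53)^i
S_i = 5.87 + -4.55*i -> [5.87, 1.32, -3.23, -7.78, -12.33]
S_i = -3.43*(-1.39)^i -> [-3.43, 4.77, -6.63, 9.21, -12.8]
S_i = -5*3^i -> [-5, -15, -45, -135, -405]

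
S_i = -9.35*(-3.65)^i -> [-9.35, 34.13, -124.57, 454.66, -1659.52]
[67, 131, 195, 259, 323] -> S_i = 67 + 64*i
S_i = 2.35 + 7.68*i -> [2.35, 10.03, 17.71, 25.39, 33.07]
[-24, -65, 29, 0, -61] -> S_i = Random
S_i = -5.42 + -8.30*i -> [-5.42, -13.72, -22.02, -30.32, -38.62]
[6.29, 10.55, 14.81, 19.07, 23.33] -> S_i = 6.29 + 4.26*i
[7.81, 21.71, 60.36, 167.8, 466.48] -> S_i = 7.81*2.78^i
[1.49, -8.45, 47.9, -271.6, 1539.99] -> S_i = 1.49*(-5.67)^i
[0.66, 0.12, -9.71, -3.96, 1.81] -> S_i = Random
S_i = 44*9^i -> [44, 396, 3564, 32076, 288684]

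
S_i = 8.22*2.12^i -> [8.22, 17.43, 36.94, 78.32, 166.04]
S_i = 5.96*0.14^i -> [5.96, 0.83, 0.12, 0.02, 0.0]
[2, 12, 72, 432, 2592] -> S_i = 2*6^i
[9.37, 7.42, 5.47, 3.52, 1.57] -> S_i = 9.37 + -1.95*i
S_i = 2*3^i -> [2, 6, 18, 54, 162]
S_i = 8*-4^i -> [8, -32, 128, -512, 2048]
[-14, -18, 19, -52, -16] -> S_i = Random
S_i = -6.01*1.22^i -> [-6.01, -7.33, -8.95, -10.91, -13.31]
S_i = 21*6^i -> [21, 126, 756, 4536, 27216]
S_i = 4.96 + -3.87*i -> [4.96, 1.09, -2.78, -6.65, -10.52]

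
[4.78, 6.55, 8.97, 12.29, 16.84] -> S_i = 4.78*1.37^i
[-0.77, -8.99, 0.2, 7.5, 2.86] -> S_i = Random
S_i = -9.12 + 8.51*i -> [-9.12, -0.61, 7.9, 16.41, 24.92]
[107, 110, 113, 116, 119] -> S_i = 107 + 3*i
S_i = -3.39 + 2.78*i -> [-3.39, -0.61, 2.17, 4.95, 7.73]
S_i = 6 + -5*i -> [6, 1, -4, -9, -14]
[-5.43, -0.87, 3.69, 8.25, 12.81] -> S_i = -5.43 + 4.56*i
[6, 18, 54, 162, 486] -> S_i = 6*3^i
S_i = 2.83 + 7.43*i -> [2.83, 10.26, 17.69, 25.12, 32.55]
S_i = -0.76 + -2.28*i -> [-0.76, -3.04, -5.32, -7.6, -9.88]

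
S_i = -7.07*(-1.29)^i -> [-7.07, 9.12, -11.77, 15.18, -19.58]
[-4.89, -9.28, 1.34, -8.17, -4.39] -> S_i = Random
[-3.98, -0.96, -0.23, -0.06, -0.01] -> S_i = -3.98*0.24^i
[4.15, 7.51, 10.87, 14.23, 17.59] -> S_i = 4.15 + 3.36*i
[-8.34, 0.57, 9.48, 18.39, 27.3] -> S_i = -8.34 + 8.91*i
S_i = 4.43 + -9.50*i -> [4.43, -5.07, -14.57, -24.07, -33.57]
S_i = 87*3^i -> [87, 261, 783, 2349, 7047]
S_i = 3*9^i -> [3, 27, 243, 2187, 19683]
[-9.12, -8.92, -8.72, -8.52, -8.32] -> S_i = -9.12 + 0.20*i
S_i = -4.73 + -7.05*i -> [-4.73, -11.78, -18.83, -25.88, -32.93]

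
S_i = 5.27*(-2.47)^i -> [5.27, -13.02, 32.15, -79.41, 196.15]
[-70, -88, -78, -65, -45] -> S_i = Random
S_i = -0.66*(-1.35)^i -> [-0.66, 0.89, -1.2, 1.62, -2.19]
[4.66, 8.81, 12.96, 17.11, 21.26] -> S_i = 4.66 + 4.15*i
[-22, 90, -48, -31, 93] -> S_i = Random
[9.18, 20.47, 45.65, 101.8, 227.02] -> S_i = 9.18*2.23^i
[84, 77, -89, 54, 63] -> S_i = Random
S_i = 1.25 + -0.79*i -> [1.25, 0.46, -0.33, -1.12, -1.91]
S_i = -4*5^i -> [-4, -20, -100, -500, -2500]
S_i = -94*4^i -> [-94, -376, -1504, -6016, -24064]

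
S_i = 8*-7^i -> [8, -56, 392, -2744, 19208]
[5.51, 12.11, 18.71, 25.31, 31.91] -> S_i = 5.51 + 6.60*i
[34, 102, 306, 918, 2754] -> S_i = 34*3^i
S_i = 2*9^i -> [2, 18, 162, 1458, 13122]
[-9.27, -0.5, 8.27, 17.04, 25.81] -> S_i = -9.27 + 8.77*i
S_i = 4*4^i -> [4, 16, 64, 256, 1024]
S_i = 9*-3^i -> [9, -27, 81, -243, 729]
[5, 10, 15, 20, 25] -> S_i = 5 + 5*i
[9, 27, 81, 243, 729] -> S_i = 9*3^i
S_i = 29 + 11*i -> [29, 40, 51, 62, 73]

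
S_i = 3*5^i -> [3, 15, 75, 375, 1875]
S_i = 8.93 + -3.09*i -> [8.93, 5.84, 2.75, -0.34, -3.43]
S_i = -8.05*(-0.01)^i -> [-8.05, 0.08, -0.0, 0.0, -0.0]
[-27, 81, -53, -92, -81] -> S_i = Random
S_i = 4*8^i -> [4, 32, 256, 2048, 16384]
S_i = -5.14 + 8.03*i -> [-5.14, 2.89, 10.92, 18.95, 26.98]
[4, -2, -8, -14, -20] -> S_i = 4 + -6*i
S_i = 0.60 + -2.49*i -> [0.6, -1.89, -4.38, -6.87, -9.36]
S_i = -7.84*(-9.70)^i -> [-7.84, 76.05, -737.67, 7155.36, -69406.96]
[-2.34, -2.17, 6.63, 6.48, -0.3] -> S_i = Random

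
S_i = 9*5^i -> [9, 45, 225, 1125, 5625]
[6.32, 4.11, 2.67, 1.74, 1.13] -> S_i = 6.32*0.65^i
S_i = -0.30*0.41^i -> [-0.3, -0.12, -0.05, -0.02, -0.01]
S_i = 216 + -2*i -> [216, 214, 212, 210, 208]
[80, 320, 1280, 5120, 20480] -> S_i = 80*4^i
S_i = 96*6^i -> [96, 576, 3456, 20736, 124416]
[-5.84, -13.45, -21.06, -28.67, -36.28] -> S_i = -5.84 + -7.61*i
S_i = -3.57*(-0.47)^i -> [-3.57, 1.68, -0.79, 0.37, -0.17]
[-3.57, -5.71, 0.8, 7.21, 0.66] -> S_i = Random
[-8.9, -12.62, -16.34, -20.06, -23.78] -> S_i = -8.90 + -3.72*i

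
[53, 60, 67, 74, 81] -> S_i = 53 + 7*i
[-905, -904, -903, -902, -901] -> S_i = -905 + 1*i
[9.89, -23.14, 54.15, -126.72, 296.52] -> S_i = 9.89*(-2.34)^i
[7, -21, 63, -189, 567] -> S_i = 7*-3^i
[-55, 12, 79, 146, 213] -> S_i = -55 + 67*i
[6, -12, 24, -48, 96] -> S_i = 6*-2^i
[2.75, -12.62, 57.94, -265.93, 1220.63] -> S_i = 2.75*(-4.59)^i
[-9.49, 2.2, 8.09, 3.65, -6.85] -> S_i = Random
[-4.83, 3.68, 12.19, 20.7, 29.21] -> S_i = -4.83 + 8.51*i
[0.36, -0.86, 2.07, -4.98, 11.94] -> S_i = 0.36*(-2.40)^i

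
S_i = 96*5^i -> [96, 480, 2400, 12000, 60000]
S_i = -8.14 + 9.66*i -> [-8.14, 1.52, 11.18, 20.84, 30.5]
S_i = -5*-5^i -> [-5, 25, -125, 625, -3125]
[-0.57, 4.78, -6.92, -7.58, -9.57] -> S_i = Random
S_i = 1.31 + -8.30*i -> [1.31, -6.99, -15.29, -23.59, -31.89]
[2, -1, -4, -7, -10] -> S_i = 2 + -3*i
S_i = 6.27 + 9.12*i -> [6.27, 15.39, 24.51, 33.63, 42.75]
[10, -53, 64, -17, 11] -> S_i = Random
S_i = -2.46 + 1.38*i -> [-2.46, -1.08, 0.3, 1.68, 3.06]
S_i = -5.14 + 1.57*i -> [-5.14, -3.57, -2.0, -0.43, 1.14]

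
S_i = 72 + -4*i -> [72, 68, 64, 60, 56]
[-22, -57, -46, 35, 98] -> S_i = Random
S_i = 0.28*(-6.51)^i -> [0.28, -1.82, 11.87, -77.25, 502.9]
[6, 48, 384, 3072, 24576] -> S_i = 6*8^i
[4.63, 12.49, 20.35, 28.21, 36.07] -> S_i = 4.63 + 7.86*i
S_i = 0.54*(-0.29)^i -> [0.54, -0.16, 0.05, -0.01, 0.0]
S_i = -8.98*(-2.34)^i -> [-8.98, 21.01, -49.17, 115.06, -269.24]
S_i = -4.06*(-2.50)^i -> [-4.06, 10.15, -25.37, 63.44, -158.59]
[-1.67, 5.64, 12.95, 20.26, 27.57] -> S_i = -1.67 + 7.31*i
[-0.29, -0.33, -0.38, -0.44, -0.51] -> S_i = -0.29*1.15^i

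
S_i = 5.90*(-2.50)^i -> [5.9, -14.75, 36.88, -92.19, 230.47]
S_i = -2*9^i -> [-2, -18, -162, -1458, -13122]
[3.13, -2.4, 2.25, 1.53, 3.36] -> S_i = Random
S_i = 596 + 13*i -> [596, 609, 622, 635, 648]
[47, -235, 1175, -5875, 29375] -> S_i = 47*-5^i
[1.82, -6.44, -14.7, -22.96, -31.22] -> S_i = 1.82 + -8.26*i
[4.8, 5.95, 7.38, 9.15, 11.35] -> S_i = 4.80*1.24^i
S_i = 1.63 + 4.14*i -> [1.63, 5.77, 9.91, 14.05, 18.19]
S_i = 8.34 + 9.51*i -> [8.34, 17.85, 27.36, 36.87, 46.38]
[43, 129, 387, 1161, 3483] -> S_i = 43*3^i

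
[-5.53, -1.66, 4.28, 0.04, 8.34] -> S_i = Random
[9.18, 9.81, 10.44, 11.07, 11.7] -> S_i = 9.18 + 0.63*i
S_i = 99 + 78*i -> [99, 177, 255, 333, 411]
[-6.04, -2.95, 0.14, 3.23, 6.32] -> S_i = -6.04 + 3.09*i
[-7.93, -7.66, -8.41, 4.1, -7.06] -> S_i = Random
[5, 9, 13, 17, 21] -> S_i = 5 + 4*i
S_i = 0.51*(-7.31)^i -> [0.51, -3.73, 27.25, -199.22, 1456.26]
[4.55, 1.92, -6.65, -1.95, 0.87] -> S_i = Random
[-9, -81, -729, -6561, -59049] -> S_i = -9*9^i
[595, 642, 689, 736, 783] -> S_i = 595 + 47*i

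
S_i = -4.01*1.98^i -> [-4.01, -7.94, -15.72, -31.13, -61.63]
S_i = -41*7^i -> [-41, -287, -2009, -14063, -98441]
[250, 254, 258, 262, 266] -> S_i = 250 + 4*i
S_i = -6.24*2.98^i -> [-6.24, -18.6, -55.41, -165.13, -492.1]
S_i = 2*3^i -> [2, 6, 18, 54, 162]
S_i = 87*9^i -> [87, 783, 7047, 63423, 570807]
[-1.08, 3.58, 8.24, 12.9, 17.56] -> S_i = -1.08 + 4.66*i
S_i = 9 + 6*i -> [9, 15, 21, 27, 33]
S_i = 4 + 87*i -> [4, 91, 178, 265, 352]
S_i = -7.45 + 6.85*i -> [-7.45, -0.6, 6.25, 13.1, 19.95]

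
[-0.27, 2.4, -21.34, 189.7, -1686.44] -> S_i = -0.27*(-8.89)^i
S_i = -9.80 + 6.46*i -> [-9.8, -3.34, 3.12, 9.58, 16.04]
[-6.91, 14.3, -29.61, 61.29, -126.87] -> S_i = -6.91*(-2.07)^i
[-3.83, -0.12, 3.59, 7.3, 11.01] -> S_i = -3.83 + 3.71*i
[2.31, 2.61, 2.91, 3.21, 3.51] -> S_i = 2.31 + 0.30*i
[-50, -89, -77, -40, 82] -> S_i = Random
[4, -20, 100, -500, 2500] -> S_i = 4*-5^i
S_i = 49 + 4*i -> [49, 53, 57, 61, 65]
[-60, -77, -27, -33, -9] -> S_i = Random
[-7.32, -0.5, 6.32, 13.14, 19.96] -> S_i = -7.32 + 6.82*i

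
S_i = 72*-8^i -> [72, -576, 4608, -36864, 294912]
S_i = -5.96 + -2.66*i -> [-5.96, -8.62, -11.28, -13.94, -16.6]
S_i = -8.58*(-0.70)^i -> [-8.58, 6.01, -4.2, 2.94, -2.06]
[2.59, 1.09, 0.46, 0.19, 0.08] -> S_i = 2.59*0.42^i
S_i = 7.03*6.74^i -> [7.03, 47.38, 319.36, 2152.46, 14507.58]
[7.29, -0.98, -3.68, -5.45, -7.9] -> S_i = Random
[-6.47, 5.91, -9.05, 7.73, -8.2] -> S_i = Random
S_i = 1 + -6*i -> [1, -5, -11, -17, -23]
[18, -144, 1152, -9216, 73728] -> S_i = 18*-8^i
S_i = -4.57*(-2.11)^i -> [-4.57, 9.64, -20.35, 42.93, -90.58]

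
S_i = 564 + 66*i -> [564, 630, 696, 762, 828]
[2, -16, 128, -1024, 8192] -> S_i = 2*-8^i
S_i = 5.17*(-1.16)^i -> [5.17, -6.0, 6.96, -8.07, 9.36]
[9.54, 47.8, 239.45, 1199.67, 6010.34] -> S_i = 9.54*5.01^i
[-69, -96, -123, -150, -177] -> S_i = -69 + -27*i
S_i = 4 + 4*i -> [4, 8, 12, 16, 20]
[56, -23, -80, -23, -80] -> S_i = Random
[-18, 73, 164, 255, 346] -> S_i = -18 + 91*i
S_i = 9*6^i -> [9, 54, 324, 1944, 11664]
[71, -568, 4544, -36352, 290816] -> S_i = 71*-8^i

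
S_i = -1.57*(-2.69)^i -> [-1.57, 4.22, -11.36, 30.56, -82.21]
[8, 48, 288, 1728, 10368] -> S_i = 8*6^i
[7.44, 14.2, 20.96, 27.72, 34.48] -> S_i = 7.44 + 6.76*i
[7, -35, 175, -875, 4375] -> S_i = 7*-5^i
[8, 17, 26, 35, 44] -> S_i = 8 + 9*i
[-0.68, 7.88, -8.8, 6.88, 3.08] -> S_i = Random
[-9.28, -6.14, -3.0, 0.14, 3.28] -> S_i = -9.28 + 3.14*i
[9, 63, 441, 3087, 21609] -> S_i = 9*7^i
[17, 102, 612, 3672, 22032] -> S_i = 17*6^i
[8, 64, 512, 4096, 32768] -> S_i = 8*8^i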